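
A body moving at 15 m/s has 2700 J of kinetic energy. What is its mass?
m = 2·KE/v² = 2·2700/(15)² = 24.0 kg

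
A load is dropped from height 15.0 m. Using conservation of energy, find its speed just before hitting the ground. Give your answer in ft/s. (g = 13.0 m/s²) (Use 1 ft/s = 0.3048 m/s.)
mgh = ½mv² ⇒ v = √(2gh) = √(2·13.0·15.0) = 19.7484 m/s = 64.79 ft/s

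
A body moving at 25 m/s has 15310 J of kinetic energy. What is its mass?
m = 2·KE/v² = 2·15310/(25)² = 48.99 kg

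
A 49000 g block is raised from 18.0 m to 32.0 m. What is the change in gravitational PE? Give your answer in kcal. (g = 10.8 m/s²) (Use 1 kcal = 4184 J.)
Convert to SI: m = 49.0 kg, Δh = 14.0 m
ΔPE = mgΔh = (49.0)(10.8)(14.0) = 7408.8 J = 1.771 kcal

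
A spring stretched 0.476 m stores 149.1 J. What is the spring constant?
k = 2·PE/x² = 2·149.1/(0.476)² = 1316 N/m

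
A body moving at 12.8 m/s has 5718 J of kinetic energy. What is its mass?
m = 2·KE/v² = 2·5718/(12.8)² = 69.8 kg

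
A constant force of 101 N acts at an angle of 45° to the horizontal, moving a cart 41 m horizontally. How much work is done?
W = F·d·cosθ = (101)(41)cos(45°) = 2928 J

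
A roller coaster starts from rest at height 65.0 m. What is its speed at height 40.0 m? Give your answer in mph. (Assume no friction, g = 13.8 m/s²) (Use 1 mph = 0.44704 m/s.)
mgh₁ = mgh₂ + ½mv² ⇒ v = √(2g(h₁−h₂)) = √(2·13.8·25.0) = 26.2679 m/s = 58.76 mph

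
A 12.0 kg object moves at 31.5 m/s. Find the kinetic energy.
KE = ½mv² = ½(12.0)(31.5)² = 5954 J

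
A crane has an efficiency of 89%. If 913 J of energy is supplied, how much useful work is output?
W_out = η·W_in = 0.89·913 = 812.57 J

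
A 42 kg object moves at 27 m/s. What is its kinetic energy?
KE = ½mv² = ½(42)(27)² = 15309.0 J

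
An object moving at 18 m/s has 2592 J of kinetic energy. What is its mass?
m = 2·KE/v² = 2·2592/(18)² = 16.0 kg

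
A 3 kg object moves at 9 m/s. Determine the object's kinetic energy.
KE = ½mv² = ½(3)(9)² = 121.5 J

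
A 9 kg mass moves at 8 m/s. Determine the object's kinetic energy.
KE = ½mv² = ½(9)(8)² = 288.0 J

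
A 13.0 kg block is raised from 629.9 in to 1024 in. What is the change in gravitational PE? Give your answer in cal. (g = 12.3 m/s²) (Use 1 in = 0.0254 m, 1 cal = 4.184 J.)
Convert to SI: m = 13.0 kg, Δh = 10.0101 m
ΔPE = mgΔh = (13.0)(12.3)(10.0101) = 1600.62 J = 382.6 cal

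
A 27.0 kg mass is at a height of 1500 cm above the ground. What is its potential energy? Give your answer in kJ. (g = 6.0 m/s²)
Convert to SI: m = 27.0 kg, h = 15.0 m
PE = mgh = (27.0)(6.0)(15.0) = 2430.0 J = 2.43 kJ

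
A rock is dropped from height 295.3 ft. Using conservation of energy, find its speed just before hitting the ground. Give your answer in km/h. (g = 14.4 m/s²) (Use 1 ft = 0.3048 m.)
Convert to SI: h = 90.0074 m
mgh = ½mv² ⇒ v = √(2gh) = √(2·14.4·90.0074) = 50.9138 m/s = 183.3 km/h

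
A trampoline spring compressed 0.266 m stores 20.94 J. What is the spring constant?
k = 2·PE/x² = 2·20.94/(0.266)² = 591.9 N/m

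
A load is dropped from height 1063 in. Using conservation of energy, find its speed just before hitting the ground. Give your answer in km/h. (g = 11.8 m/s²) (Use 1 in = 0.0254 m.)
Convert to SI: h = 27.0002 m
mgh = ½mv² ⇒ v = √(2gh) = √(2·11.8·27.0002) = 25.2429 m/s = 90.87 km/h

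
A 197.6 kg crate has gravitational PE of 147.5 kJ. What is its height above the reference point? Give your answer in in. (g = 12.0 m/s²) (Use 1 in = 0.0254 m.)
Convert to SI: m = 197.6 kg, PE = 147500 J
h = PE/(mg) = 147500/(197.6·12.0) = 62.2048 m = 2449 in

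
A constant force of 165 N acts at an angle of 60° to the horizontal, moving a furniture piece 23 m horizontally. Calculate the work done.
W = F·d·cosθ = (165)(23)cos(60°) = 1898 J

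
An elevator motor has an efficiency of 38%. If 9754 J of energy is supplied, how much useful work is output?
W_out = η·W_in = 0.38·9754 = 3706.52 J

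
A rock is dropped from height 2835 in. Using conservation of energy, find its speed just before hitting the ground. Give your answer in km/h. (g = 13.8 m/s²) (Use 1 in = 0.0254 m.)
Convert to SI: h = 72.009 m
mgh = ½mv² ⇒ v = √(2gh) = √(2·13.8·72.009) = 44.5808 m/s = 160.5 km/h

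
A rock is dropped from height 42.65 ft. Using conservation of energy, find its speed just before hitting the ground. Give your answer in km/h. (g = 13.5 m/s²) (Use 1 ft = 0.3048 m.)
Convert to SI: h = 12.9997 m
mgh = ½mv² ⇒ v = √(2gh) = √(2·13.5·12.9997) = 18.7348 m/s = 67.45 km/h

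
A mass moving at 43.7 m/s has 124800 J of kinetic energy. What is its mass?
m = 2·KE/v² = 2·124800/(43.7)² = 130.7 kg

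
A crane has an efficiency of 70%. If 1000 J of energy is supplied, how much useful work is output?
W_out = η·W_in = 0.7·1000 = 700.0 J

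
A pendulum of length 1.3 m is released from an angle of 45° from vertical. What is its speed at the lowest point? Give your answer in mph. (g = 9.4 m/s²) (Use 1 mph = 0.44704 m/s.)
h = L(1 − cosθ) = 1.3(1 − cos45°) = 0.380761 m
v = √(2gh) = √(2·9.4·0.380761) = 2.6755 m/s = 5.985 mph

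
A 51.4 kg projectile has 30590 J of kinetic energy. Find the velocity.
v = √(2·KE/m) = √(2·30590/51.4) = 34.5 m/s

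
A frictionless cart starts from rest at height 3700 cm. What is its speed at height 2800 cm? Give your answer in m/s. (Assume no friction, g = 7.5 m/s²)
Convert to SI: h₁−h₂ = 9.0 m
mgh₁ = mgh₂ + ½mv² ⇒ v = √(2g(h₁−h₂)) = √(2·7.5·9.0) = 11.62 m/s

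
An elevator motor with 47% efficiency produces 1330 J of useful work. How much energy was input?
W_in = W_out/η = 1330/0.47 = 2830 J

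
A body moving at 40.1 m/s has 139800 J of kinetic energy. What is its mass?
m = 2·KE/v² = 2·139800/(40.1)² = 173.9 kg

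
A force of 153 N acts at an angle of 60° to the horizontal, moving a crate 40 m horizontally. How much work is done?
W = F·d·cosθ = (153)(40)cos(60°) = 3060 J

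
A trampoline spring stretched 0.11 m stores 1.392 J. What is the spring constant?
k = 2·PE/x² = 2·1.392/(0.11)² = 230.1 N/m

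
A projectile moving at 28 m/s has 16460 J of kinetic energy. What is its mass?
m = 2·KE/v² = 2·16460/(28)² = 41.99 kg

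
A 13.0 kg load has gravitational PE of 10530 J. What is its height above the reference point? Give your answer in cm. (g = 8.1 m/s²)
h = PE/(mg) = 10530.0/(13.0·8.1) = 100.0 m = 10000 cm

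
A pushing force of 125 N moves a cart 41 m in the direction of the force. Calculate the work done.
W = F·d = (125)(41) = 5125 J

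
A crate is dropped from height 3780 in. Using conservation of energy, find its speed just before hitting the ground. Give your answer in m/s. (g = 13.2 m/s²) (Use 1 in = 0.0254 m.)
Convert to SI: h = 96.012 m
mgh = ½mv² ⇒ v = √(2gh) = √(2·13.2·96.012) = 50.35 m/s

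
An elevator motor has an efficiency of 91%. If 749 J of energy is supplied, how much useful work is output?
W_out = η·W_in = 0.91·749 = 681.59 J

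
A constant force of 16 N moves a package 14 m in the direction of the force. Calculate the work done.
W = F·d = (16)(14) = 224.0 J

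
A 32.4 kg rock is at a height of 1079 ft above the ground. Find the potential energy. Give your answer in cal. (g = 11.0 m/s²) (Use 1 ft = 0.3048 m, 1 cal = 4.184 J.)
Convert to SI: m = 32.4 kg, h = 328.879 m
PE = mgh = (32.4)(11.0)(328.879) = 117213 J = 28010 cal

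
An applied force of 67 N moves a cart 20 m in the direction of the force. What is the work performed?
W = F·d = (67)(20) = 1340 J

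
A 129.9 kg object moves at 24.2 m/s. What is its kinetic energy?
KE = ½mv² = ½(129.9)(24.2)² = 38040 J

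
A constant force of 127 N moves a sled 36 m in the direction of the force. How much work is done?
W = F·d = (127)(36) = 4572 J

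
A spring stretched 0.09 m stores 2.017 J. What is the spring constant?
k = 2·PE/x² = 2·2.017/(0.09)² = 498.0 N/m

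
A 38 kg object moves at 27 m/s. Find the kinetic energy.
KE = ½mv² = ½(38)(27)² = 13851.0 J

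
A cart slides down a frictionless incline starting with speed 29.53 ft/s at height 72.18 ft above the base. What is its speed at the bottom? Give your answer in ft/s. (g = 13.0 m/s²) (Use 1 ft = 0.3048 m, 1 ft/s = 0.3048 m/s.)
Convert to SI: v₀ = 9.00074 m/s, h = 22.0005 m
½mv₀² + mgh = ½mv² ⇒ v = √(v₀² + 2gh) = √(9.00074² + 2·13.0·22.0005) = 25.5544 m/s = 83.84 ft/s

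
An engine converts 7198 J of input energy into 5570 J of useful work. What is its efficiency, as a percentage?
η = W_out/W_in = 5570/7198 = 77.38%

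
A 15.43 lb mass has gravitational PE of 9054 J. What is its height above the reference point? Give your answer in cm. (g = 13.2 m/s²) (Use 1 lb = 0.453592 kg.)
Convert to SI: m = 6.99892 kg, PE = 9054.0 J
h = PE/(mg) = 9054.0/(6.99892·13.2) = 98.0021 m = 9800 cm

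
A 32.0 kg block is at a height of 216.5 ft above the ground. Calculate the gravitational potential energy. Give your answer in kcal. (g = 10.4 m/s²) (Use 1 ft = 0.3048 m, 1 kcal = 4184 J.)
Convert to SI: m = 32.0 kg, h = 65.9892 m
PE = mgh = (32.0)(10.4)(65.9892) = 21961.2 J = 5.249 kcal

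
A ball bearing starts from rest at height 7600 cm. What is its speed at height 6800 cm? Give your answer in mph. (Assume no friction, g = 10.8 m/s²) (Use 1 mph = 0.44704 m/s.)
Convert to SI: h₁−h₂ = 8.0 m
mgh₁ = mgh₂ + ½mv² ⇒ v = √(2g(h₁−h₂)) = √(2·10.8·8.0) = 13.1453 m/s = 29.41 mph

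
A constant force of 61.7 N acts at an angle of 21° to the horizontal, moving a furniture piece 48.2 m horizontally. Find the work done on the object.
W = F·d·cosθ = (61.7)(48.2)cos(21°) = 2776 J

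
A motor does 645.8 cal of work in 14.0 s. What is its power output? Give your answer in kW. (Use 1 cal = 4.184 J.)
Convert to SI: W = 2702.03 J, t = 14.0 s
P = W/t = 2702.03/14.0 = 193.002 W = 0.193 kW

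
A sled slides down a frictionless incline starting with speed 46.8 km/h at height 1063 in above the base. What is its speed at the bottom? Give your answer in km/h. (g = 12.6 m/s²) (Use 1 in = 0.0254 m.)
Convert to SI: v₀ = 13.0 m/s, h = 27.0002 m
½mv₀² + mgh = ½mv² ⇒ v = √(v₀² + 2gh) = √(13.0² + 2·12.6·27.0002) = 29.1446 m/s = 104.9 km/h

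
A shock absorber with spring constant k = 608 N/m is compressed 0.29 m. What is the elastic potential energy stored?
PE = ½kx² = ½(608)(0.29)² = 25.57 J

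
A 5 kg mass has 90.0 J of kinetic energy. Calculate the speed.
v = √(2·KE/m) = √(2·90.0/5) = 6.0 m/s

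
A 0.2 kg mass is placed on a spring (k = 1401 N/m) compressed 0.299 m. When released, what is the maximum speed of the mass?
½kx² = ½mv² ⇒ v = x√(k/m) = (0.299)√(1401/0.2) = 25.03 m/s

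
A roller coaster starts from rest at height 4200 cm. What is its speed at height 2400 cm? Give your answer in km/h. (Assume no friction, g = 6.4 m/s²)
Convert to SI: h₁−h₂ = 18.0 m
mgh₁ = mgh₂ + ½mv² ⇒ v = √(2g(h₁−h₂)) = √(2·6.4·18.0) = 15.1789 m/s = 54.64 km/h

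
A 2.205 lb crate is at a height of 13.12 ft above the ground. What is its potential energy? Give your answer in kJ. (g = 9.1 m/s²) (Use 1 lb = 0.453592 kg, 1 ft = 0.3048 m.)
Convert to SI: m = 1.00017 kg, h = 3.99898 m
PE = mgh = (1.00017)(9.1)(3.99898) = 36.3969 J = 0.0364 kJ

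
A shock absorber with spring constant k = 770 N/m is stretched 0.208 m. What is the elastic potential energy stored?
PE = ½kx² = ½(770)(0.208)² = 16.66 J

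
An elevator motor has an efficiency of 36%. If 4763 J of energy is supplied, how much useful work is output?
W_out = η·W_in = 0.36·4763 = 1714.68 J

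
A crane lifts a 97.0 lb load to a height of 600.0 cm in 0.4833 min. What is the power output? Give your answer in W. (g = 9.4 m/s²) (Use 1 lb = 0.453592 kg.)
Convert to SI: m = 43.9984 kg, h = 6.0 m, t = 28.998 s
P = mgh/t = (43.9984)(9.4)(6.0)/28.998 = 85.58 W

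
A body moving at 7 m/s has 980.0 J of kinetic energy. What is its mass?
m = 2·KE/v² = 2·980.0/(7)² = 40.0 kg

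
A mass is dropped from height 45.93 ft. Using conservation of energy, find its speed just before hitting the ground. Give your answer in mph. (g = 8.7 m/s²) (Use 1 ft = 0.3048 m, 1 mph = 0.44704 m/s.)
Convert to SI: h = 13.9995 m
mgh = ½mv² ⇒ v = √(2gh) = √(2·8.7·13.9995) = 15.6074 m/s = 34.91 mph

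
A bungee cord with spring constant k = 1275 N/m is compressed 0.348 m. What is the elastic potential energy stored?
PE = ½kx² = ½(1275)(0.348)² = 77.2 J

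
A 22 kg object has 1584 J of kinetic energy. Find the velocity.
v = √(2·KE/m) = √(2·1584/22) = 12.0 m/s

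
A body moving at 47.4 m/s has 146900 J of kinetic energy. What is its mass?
m = 2·KE/v² = 2·146900/(47.4)² = 130.8 kg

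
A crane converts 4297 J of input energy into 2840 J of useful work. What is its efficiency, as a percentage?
η = W_out/W_in = 2840/4297 = 66.09%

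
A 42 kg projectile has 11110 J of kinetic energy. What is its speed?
v = √(2·KE/m) = √(2·11110/42) = 23.0 m/s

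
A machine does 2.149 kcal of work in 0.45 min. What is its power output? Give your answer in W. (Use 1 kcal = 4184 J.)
Convert to SI: W = 8991.42 J, t = 27.0 s
P = W/t = 8991.42/27.0 = 333.0 W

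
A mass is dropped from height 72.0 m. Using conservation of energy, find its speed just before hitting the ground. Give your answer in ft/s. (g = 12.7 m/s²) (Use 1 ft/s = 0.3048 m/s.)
mgh = ½mv² ⇒ v = √(2gh) = √(2·12.7·72.0) = 42.7645 m/s = 140.3 ft/s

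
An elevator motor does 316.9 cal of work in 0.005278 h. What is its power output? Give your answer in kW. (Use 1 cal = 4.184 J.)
Convert to SI: W = 1325.91 J, t = 19.0008 s
P = W/t = 1325.91/19.0008 = 69.7818 W = 0.06978 kW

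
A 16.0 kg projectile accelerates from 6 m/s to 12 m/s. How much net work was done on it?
W = ΔKE = ½m(v₂² − v₁²) = ½(16.0)(12² − 6²) = 864.0 J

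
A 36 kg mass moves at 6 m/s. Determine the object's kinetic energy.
KE = ½mv² = ½(36)(6)² = 648.0 J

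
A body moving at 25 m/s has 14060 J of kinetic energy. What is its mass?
m = 2·KE/v² = 2·14060/(25)² = 44.99 kg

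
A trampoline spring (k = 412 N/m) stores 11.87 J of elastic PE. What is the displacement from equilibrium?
x = √(2·PE/k) = √(2·11.87/412) = 0.24 m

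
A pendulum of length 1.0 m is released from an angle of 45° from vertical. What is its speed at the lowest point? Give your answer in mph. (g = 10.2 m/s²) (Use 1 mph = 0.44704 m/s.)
h = L(1 − cosθ) = 1.0(1 − cos45°) = 0.292893 m
v = √(2gh) = √(2·10.2·0.292893) = 2.44439 m/s = 5.468 mph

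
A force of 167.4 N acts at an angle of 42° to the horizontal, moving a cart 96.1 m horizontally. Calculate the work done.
W = F·d·cosθ = (167.4)(96.1)cos(42°) = 11960 J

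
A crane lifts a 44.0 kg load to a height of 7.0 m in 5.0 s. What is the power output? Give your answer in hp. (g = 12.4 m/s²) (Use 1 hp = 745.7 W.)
P = mgh/t = (44.0)(12.4)(7.0)/5.0 = 763.84 W = 1.024 hp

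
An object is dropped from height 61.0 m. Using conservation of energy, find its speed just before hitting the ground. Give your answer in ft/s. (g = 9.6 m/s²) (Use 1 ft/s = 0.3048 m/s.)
mgh = ½mv² ⇒ v = √(2gh) = √(2·9.6·61.0) = 34.2228 m/s = 112.3 ft/s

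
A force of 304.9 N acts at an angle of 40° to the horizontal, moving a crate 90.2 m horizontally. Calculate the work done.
W = F·d·cosθ = (304.9)(90.2)cos(40°) = 21070 J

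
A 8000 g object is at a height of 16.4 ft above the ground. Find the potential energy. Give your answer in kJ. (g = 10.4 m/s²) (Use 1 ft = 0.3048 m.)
Convert to SI: m = 8.0 kg, h = 4.99872 m
PE = mgh = (8.0)(10.4)(4.99872) = 415.894 J = 0.4159 kJ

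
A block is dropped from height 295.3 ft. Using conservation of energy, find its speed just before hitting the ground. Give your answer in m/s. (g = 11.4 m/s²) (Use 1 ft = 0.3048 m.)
Convert to SI: h = 90.0074 m
mgh = ½mv² ⇒ v = √(2gh) = √(2·11.4·90.0074) = 45.3 m/s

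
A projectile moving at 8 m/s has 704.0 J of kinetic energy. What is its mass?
m = 2·KE/v² = 2·704.0/(8)² = 22.0 kg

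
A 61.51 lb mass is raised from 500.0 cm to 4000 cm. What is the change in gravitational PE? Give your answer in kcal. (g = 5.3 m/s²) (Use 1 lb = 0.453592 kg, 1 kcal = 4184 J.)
Convert to SI: m = 27.9004 kg, Δh = 35.0 m
ΔPE = mgΔh = (27.9004)(5.3)(35.0) = 5175.53 J = 1.237 kcal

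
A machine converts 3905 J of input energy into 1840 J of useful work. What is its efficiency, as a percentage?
η = W_out/W_in = 1840/3905 = 47.12%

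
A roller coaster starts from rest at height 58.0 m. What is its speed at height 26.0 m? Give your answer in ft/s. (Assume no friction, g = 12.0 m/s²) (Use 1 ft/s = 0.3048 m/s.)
mgh₁ = mgh₂ + ½mv² ⇒ v = √(2g(h₁−h₂)) = √(2·12.0·32.0) = 27.7128 m/s = 90.92 ft/s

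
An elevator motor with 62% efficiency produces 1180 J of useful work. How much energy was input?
W_in = W_out/η = 1180/0.62 = 1903 J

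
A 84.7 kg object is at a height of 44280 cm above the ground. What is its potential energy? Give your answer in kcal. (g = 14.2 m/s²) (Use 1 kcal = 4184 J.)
Convert to SI: m = 84.7 kg, h = 442.8 m
PE = mgh = (84.7)(14.2)(442.8) = 532573 J = 127.3 kcal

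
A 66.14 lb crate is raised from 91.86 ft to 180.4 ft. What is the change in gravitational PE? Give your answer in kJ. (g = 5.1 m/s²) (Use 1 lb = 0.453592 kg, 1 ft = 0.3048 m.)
Convert to SI: m = 30.0006 kg, Δh = 26.987 m
ΔPE = mgΔh = (30.0006)(5.1)(26.987) = 4129.09 J = 4.129 kJ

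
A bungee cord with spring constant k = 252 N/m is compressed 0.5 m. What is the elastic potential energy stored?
PE = ½kx² = ½(252)(0.5)² = 31.5 J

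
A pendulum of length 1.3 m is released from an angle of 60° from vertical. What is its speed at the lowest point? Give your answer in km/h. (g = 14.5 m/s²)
h = L(1 − cosθ) = 1.3(1 − cos60°) = 0.65 m
v = √(2gh) = √(2·14.5·0.65) = 4.34166 m/s = 15.63 km/h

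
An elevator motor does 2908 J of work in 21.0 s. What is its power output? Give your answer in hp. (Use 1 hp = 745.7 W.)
P = W/t = 2908.0/21.0 = 138.476 W = 0.1857 hp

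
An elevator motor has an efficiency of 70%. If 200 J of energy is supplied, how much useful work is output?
W_out = η·W_in = 0.7·200 = 140.0 J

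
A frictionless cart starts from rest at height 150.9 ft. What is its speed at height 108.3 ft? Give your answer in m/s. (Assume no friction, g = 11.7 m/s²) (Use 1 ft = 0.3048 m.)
Convert to SI: h₁−h₂ = 12.9845 m
mgh₁ = mgh₂ + ½mv² ⇒ v = √(2g(h₁−h₂)) = √(2·11.7·12.9845) = 17.43 m/s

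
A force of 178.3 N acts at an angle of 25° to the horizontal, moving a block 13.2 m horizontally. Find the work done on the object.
W = F·d·cosθ = (178.3)(13.2)cos(25°) = 2133 J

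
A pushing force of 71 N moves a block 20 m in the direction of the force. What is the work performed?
W = F·d = (71)(20) = 1420 J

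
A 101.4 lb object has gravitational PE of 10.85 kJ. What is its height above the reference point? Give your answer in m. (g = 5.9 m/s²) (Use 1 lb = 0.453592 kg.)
Convert to SI: m = 45.9942 kg, PE = 10850.0 J
h = PE/(mg) = 10850.0/(45.9942·5.9) = 39.98 m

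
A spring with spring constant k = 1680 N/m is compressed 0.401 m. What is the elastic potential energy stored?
PE = ½kx² = ½(1680)(0.401)² = 135.1 J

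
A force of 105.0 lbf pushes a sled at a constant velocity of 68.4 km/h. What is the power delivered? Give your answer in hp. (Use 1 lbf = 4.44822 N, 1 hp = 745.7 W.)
Convert to SI: F = 467.063 N, v = 19.0 m/s
P = Fv = (467.063)(19.0) = 8874.2 W = 11.9 hp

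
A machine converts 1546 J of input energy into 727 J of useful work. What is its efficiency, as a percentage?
η = W_out/W_in = 727/1546 = 47.02%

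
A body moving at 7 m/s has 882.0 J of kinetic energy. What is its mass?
m = 2·KE/v² = 2·882.0/(7)² = 36.0 kg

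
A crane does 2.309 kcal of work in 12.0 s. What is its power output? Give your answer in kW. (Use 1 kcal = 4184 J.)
Convert to SI: W = 9660.86 J, t = 12.0 s
P = W/t = 9660.86/12.0 = 805.071 W = 0.8051 kW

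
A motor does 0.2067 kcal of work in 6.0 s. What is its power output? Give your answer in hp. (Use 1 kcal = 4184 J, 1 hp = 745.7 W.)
Convert to SI: W = 864.833 J, t = 6.0 s
P = W/t = 864.833/6.0 = 144.139 W = 0.1933 hp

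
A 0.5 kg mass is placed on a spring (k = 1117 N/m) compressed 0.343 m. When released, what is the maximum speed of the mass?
½kx² = ½mv² ⇒ v = x√(k/m) = (0.343)√(1117/0.5) = 16.21 m/s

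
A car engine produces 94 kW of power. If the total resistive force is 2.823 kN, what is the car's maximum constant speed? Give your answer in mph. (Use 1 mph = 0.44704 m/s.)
Convert to SI: F = 2823.0 N
P = Fv ⇒ v = P/F = 94000 W/2823.0 N = 33.2979 m/s = 74.49 mph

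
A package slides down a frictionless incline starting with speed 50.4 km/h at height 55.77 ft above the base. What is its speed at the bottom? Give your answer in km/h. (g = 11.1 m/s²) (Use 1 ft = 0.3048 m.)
Convert to SI: v₀ = 14.0 m/s, h = 16.9987 m
½mv₀² + mgh = ½mv² ⇒ v = √(v₀² + 2gh) = √(14.0² + 2·11.1·16.9987) = 23.9452 m/s = 86.2 km/h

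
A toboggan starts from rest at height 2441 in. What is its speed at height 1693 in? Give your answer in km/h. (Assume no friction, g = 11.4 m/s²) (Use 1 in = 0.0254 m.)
Convert to SI: h₁−h₂ = 18.9992 m
mgh₁ = mgh₂ + ½mv² ⇒ v = √(2g(h₁−h₂)) = √(2·11.4·18.9992) = 20.813 m/s = 74.93 km/h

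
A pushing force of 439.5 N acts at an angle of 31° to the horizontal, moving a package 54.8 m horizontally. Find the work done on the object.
W = F·d·cosθ = (439.5)(54.8)cos(31°) = 20640 J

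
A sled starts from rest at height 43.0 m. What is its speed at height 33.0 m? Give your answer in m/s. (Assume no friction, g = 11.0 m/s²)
mgh₁ = mgh₂ + ½mv² ⇒ v = √(2g(h₁−h₂)) = √(2·11.0·10.0) = 14.83 m/s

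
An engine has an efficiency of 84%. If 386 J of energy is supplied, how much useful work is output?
W_out = η·W_in = 0.84·386 = 324.24 J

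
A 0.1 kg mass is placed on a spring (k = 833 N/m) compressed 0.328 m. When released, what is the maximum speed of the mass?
½kx² = ½mv² ⇒ v = x√(k/m) = (0.328)√(833/0.1) = 29.94 m/s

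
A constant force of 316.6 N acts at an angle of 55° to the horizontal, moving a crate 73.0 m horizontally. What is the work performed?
W = F·d·cosθ = (316.6)(73.0)cos(55°) = 13260 J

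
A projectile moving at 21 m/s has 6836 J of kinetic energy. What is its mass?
m = 2·KE/v² = 2·6836/(21)² = 31.0 kg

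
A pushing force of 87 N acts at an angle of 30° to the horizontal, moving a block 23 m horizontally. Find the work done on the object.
W = F·d·cosθ = (87)(23)cos(30°) = 1733 J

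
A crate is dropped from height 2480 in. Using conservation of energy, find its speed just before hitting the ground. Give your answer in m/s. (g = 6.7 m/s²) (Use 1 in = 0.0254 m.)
Convert to SI: h = 62.992 m
mgh = ½mv² ⇒ v = √(2gh) = √(2·6.7·62.992) = 29.05 m/s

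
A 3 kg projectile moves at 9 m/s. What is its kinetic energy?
KE = ½mv² = ½(3)(9)² = 121.5 J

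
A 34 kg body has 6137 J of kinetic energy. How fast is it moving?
v = √(2·KE/m) = √(2·6137/34) = 19.0 m/s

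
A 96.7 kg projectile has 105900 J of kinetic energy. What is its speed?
v = √(2·KE/m) = √(2·105900/96.7) = 46.8 m/s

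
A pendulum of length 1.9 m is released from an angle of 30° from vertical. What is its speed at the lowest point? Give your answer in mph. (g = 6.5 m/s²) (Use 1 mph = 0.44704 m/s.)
h = L(1 − cosθ) = 1.9(1 − cos30°) = 0.254552 m
v = √(2gh) = √(2·6.5·0.254552) = 1.81911 m/s = 4.069 mph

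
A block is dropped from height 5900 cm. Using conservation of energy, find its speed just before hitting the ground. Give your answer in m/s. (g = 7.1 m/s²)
Convert to SI: h = 59.0 m
mgh = ½mv² ⇒ v = √(2gh) = √(2·7.1·59.0) = 28.94 m/s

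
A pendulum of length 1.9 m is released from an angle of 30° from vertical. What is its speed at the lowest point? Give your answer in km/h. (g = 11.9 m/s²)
h = L(1 − cosθ) = 1.9(1 − cos30°) = 0.254552 m
v = √(2gh) = √(2·11.9·0.254552) = 2.46137 m/s = 8.861 km/h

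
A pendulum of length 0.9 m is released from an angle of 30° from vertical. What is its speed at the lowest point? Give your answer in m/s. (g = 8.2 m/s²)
h = L(1 − cosθ) = 0.9(1 − cos30°) = 0.120577 m
v = √(2gh) = √(2·8.2·0.120577) = 1.406 m/s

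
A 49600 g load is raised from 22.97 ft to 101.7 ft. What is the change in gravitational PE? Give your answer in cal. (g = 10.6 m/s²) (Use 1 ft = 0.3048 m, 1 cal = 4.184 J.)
Convert to SI: m = 49.6 kg, Δh = 23.9969 m
ΔPE = mgΔh = (49.6)(10.6)(23.9969) = 12616.6 J = 3015 cal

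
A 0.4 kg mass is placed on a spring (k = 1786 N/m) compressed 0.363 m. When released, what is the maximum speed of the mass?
½kx² = ½mv² ⇒ v = x√(k/m) = (0.363)√(1786/0.4) = 24.26 m/s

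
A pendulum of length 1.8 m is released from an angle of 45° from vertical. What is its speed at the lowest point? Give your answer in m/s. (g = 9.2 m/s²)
h = L(1 − cosθ) = 1.8(1 − cos45°) = 0.527208 m
v = √(2gh) = √(2·9.2·0.527208) = 3.115 m/s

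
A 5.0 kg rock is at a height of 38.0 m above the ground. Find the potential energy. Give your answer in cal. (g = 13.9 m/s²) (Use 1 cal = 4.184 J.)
PE = mgh = (5.0)(13.9)(38.0) = 2641.0 J = 631.2 cal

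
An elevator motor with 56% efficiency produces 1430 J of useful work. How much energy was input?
W_in = W_out/η = 1430/0.56 = 2554 J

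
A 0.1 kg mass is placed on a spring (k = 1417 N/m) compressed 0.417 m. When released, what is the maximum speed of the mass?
½kx² = ½mv² ⇒ v = x√(k/m) = (0.417)√(1417/0.1) = 49.64 m/s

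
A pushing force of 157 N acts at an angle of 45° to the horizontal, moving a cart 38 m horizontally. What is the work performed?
W = F·d·cosθ = (157)(38)cos(45°) = 4219 J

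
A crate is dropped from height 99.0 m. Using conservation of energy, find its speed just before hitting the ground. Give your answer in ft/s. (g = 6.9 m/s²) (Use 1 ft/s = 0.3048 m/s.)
mgh = ½mv² ⇒ v = √(2gh) = √(2·6.9·99.0) = 36.9621 m/s = 121.3 ft/s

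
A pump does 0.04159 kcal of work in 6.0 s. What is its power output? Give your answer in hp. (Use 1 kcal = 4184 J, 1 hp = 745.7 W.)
Convert to SI: W = 174.013 J, t = 6.0 s
P = W/t = 174.013/6.0 = 29.0021 W = 0.03889 hp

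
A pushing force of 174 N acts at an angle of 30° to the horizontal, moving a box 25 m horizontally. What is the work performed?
W = F·d·cosθ = (174)(25)cos(30°) = 3767 J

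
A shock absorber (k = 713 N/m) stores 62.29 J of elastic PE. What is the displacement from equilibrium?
x = √(2·PE/k) = √(2·62.29/713) = 0.418 m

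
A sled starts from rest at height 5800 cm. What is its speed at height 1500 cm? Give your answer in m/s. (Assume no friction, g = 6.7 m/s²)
Convert to SI: h₁−h₂ = 43.0 m
mgh₁ = mgh₂ + ½mv² ⇒ v = √(2g(h₁−h₂)) = √(2·6.7·43.0) = 24.0 m/s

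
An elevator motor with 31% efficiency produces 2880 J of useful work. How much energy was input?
W_in = W_out/η = 2880/0.31 = 9290 J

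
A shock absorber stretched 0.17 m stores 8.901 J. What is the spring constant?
k = 2·PE/x² = 2·8.901/(0.17)² = 616.0 N/m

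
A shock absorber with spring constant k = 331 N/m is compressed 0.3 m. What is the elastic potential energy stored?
PE = ½kx² = ½(331)(0.3)² = 14.9 J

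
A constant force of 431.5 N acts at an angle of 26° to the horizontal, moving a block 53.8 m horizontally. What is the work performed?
W = F·d·cosθ = (431.5)(53.8)cos(26°) = 20870 J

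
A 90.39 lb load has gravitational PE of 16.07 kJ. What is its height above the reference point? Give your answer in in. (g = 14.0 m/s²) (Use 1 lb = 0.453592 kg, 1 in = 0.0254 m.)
Convert to SI: m = 41.0002 kg, PE = 16070.0 J
h = PE/(mg) = 16070.0/(41.0002·14.0) = 27.9964 m = 1102 in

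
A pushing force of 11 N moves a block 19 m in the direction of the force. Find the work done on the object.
W = F·d = (11)(19) = 209.0 J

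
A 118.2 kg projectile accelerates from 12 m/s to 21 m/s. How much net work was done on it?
W = ΔKE = ½m(v₂² − v₁²) = ½(118.2)(21² − 12²) = 17552.7 J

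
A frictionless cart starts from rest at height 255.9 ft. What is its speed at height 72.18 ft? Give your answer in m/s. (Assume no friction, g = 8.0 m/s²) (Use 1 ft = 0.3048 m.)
Convert to SI: h₁−h₂ = 55.9979 m
mgh₁ = mgh₂ + ½mv² ⇒ v = √(2g(h₁−h₂)) = √(2·8.0·55.9979) = 29.93 m/s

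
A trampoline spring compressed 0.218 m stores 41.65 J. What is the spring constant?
k = 2·PE/x² = 2·41.65/(0.218)² = 1753 N/m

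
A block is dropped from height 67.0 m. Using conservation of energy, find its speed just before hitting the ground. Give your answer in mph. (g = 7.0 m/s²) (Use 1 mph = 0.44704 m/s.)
mgh = ½mv² ⇒ v = √(2gh) = √(2·7.0·67.0) = 30.6268 m/s = 68.51 mph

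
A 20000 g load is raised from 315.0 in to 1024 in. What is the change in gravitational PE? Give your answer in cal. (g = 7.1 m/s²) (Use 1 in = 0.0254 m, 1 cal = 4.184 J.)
Convert to SI: m = 20.0 kg, Δh = 18.0086 m
ΔPE = mgΔh = (20.0)(7.1)(18.0086) = 2557.22 J = 611.2 cal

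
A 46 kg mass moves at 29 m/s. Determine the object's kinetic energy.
KE = ½mv² = ½(46)(29)² = 19343.0 J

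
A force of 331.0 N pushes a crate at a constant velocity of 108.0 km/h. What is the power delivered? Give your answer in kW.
Convert to SI: F = 331.0 N, v = 30.0 m/s
P = Fv = (331.0)(30.0) = 9930.0 W = 9.93 kW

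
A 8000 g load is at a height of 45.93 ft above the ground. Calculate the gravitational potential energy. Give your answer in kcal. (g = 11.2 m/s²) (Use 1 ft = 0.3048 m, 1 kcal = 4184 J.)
Convert to SI: m = 8.0 kg, h = 13.9995 m
PE = mgh = (8.0)(11.2)(13.9995) = 1254.35 J = 0.2998 kcal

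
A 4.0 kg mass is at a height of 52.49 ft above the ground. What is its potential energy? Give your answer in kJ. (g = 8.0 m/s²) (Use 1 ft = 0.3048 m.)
Convert to SI: m = 4.0 kg, h = 15.999 m
PE = mgh = (4.0)(8.0)(15.999) = 511.966 J = 0.512 kJ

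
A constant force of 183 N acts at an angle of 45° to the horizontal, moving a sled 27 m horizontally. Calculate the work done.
W = F·d·cosθ = (183)(27)cos(45°) = 3494 J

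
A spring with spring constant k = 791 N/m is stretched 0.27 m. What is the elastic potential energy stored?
PE = ½kx² = ½(791)(0.27)² = 28.83 J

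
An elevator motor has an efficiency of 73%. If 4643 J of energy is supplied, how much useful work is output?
W_out = η·W_in = 0.73·4643 = 3389.39 J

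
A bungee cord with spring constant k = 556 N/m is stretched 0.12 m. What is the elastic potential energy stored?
PE = ½kx² = ½(556)(0.12)² = 4.003 J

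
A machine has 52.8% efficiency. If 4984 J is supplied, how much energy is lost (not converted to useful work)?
W_lost = W_in(1 − η) = 4984·(1 − 0.528) = 2352 J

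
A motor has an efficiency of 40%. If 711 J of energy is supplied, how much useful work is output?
W_out = η·W_in = 0.4·711 = 284.4 J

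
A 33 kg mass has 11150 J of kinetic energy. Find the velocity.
v = √(2·KE/m) = √(2·11150/33) = 26.0 m/s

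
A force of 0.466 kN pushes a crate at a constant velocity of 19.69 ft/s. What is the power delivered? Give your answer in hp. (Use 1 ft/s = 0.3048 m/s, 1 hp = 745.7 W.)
Convert to SI: F = 466.0 N, v = 6.00151 m/s
P = Fv = (466.0)(6.00151) = 2796.7 W = 3.75 hp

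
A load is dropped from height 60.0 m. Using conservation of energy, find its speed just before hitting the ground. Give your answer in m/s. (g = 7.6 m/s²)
mgh = ½mv² ⇒ v = √(2gh) = √(2·7.6·60.0) = 30.2 m/s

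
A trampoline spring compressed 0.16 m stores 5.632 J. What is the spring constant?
k = 2·PE/x² = 2·5.632/(0.16)² = 440.0 N/m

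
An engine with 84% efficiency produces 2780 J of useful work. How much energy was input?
W_in = W_out/η = 2780/0.84 = 3310 J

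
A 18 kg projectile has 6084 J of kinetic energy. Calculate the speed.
v = √(2·KE/m) = √(2·6084/18) = 26.0 m/s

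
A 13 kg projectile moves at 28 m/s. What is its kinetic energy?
KE = ½mv² = ½(13)(28)² = 5096.0 J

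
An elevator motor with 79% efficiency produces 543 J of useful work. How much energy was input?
W_in = W_out/η = 543/0.79 = 687.3 J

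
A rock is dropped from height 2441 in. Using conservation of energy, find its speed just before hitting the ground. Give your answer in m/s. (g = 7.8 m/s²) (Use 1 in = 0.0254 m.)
Convert to SI: h = 62.0014 m
mgh = ½mv² ⇒ v = √(2gh) = √(2·7.8·62.0014) = 31.1 m/s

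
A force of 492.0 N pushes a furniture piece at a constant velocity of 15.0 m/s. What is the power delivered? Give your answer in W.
P = Fv = (492.0)(15.0) = 7380 W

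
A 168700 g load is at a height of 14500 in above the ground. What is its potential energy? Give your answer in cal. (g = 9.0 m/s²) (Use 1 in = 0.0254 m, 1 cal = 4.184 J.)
Convert to SI: m = 168.7 kg, h = 368.3 m
PE = mgh = (168.7)(9.0)(368.3) = 559190 J = 133600 cal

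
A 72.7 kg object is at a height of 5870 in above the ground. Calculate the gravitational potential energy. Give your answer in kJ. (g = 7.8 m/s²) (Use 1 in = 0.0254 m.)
Convert to SI: m = 72.7 kg, h = 149.098 m
PE = mgh = (72.7)(7.8)(149.098) = 84547.5 J = 84.55 kJ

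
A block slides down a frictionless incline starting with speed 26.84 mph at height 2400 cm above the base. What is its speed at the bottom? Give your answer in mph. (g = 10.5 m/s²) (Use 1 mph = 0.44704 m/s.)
Convert to SI: v₀ = 11.9986 m/s, h = 24.0 m
½mv₀² + mgh = ½mv² ⇒ v = √(v₀² + 2gh) = √(11.9986² + 2·10.5·24.0) = 25.4552 m/s = 56.94 mph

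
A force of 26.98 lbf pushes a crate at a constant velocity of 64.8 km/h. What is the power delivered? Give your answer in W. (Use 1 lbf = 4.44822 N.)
Convert to SI: F = 120.013 N, v = 18.0 m/s
P = Fv = (120.013)(18.0) = 2160 W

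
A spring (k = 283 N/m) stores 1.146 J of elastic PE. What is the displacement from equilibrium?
x = √(2·PE/k) = √(2·1.146/283) = 0.08999 m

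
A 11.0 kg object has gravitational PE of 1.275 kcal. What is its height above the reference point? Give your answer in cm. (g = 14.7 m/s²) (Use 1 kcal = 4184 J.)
Convert to SI: m = 11.0 kg, PE = 5334.6 J
h = PE/(mg) = 5334.6/(11.0·14.7) = 32.9907 m = 3299 cm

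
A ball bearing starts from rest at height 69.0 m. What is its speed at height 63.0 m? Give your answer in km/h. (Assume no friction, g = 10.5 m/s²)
mgh₁ = mgh₂ + ½mv² ⇒ v = √(2g(h₁−h₂)) = √(2·10.5·6.0) = 11.225 m/s = 40.41 km/h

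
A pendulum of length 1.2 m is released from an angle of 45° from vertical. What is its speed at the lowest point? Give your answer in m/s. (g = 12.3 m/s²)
h = L(1 − cosθ) = 1.2(1 − cos45°) = 0.351472 m
v = √(2gh) = √(2·12.3·0.351472) = 2.94 m/s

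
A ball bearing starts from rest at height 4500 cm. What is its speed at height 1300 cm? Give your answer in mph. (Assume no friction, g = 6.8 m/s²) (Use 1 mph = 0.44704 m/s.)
Convert to SI: h₁−h₂ = 32.0 m
mgh₁ = mgh₂ + ½mv² ⇒ v = √(2g(h₁−h₂)) = √(2·6.8·32.0) = 20.8614 m/s = 46.67 mph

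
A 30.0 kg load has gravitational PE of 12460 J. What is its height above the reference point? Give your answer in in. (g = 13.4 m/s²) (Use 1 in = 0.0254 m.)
h = PE/(mg) = 12460.0/(30.0·13.4) = 30.995 m = 1220 in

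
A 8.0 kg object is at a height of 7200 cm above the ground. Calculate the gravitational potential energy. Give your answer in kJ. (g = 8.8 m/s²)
Convert to SI: m = 8.0 kg, h = 72.0 m
PE = mgh = (8.0)(8.8)(72.0) = 5068.8 J = 5.069 kJ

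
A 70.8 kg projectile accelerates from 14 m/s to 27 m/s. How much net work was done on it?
W = ΔKE = ½m(v₂² − v₁²) = ½(70.8)(27² − 14²) = 18868.2 J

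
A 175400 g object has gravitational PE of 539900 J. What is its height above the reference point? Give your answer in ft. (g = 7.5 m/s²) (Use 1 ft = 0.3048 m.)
Convert to SI: m = 175.4 kg, PE = 539900 J
h = PE/(mg) = 539900/(175.4·7.5) = 410.414 m = 1347 ft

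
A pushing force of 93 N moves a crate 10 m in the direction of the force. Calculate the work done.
W = F·d = (93)(10) = 930.0 J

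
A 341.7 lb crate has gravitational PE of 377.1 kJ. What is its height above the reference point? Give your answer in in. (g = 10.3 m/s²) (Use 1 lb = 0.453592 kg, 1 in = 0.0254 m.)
Convert to SI: m = 154.992 kg, PE = 377100 J
h = PE/(mg) = 377100/(154.992·10.3) = 236.216 m = 9300 in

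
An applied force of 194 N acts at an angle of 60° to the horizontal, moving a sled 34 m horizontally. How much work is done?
W = F·d·cosθ = (194)(34)cos(60°) = 3298 J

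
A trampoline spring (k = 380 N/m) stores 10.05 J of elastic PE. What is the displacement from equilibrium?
x = √(2·PE/k) = √(2·10.05/380) = 0.23 m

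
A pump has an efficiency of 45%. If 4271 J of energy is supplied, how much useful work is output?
W_out = η·W_in = 0.45·4271 = 1921.95 J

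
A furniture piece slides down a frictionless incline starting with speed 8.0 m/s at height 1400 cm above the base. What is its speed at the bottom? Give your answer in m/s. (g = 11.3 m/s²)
Convert to SI: v₀ = 8.0 m/s, h = 14.0 m
½mv₀² + mgh = ½mv² ⇒ v = √(v₀² + 2gh) = √(8.0² + 2·11.3·14.0) = 19.5 m/s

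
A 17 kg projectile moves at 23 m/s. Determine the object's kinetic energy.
KE = ½mv² = ½(17)(23)² = 4496.5 J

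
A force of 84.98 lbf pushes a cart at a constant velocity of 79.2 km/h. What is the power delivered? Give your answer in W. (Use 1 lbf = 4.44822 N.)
Convert to SI: F = 378.01 N, v = 22.0 m/s
P = Fv = (378.01)(22.0) = 8316 W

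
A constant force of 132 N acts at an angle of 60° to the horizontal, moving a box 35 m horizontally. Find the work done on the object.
W = F·d·cosθ = (132)(35)cos(60°) = 2310 J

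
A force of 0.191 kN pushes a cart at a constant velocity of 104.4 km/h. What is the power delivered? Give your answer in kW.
Convert to SI: F = 191.0 N, v = 29.0 m/s
P = Fv = (191.0)(29.0) = 5539.0 W = 5.539 kW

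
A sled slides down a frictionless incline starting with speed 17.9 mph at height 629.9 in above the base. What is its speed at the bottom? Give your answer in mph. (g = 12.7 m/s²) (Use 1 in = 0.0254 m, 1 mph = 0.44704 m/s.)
Convert to SI: v₀ = 8.00202 m/s, h = 15.9995 m
½mv₀² + mgh = ½mv² ⇒ v = √(v₀² + 2gh) = √(8.00202² + 2·12.7·15.9995) = 21.6891 m/s = 48.52 mph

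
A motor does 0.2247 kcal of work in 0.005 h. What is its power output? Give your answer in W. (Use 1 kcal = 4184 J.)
Convert to SI: W = 940.145 J, t = 18.0 s
P = W/t = 940.145/18.0 = 52.23 W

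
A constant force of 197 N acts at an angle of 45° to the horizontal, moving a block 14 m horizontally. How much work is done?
W = F·d·cosθ = (197)(14)cos(45°) = 1950 J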